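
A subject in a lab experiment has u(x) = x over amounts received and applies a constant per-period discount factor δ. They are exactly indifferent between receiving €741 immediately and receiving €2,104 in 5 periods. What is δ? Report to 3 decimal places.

δ ≈ 0.812

The payoff in 5 periods is discounted by δ^5, so u(741) = δ^5·u(2104) and δ^5 = u(741)/u(2104).
With u(x) = x: δ^5 = 741/2104 = 0.35219.
Taking the 5th root: δ = 0.35219^(1/5) ≈ 0.812.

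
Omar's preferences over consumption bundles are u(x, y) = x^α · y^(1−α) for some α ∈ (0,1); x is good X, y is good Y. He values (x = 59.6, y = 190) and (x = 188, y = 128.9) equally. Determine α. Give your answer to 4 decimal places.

α ≈ 0.2525

Set the two utilities equal: 59.6^α·190^(1−α) = 188^α·128.9^(1−α).
Rearrange to (59.6/188)^α = (128.9/190)^(1−α) and take logs: α·-1.1487864 = (1−α)·-0.3879872.
So α/(1−α) = (-0.3879872)/(-1.1487864) = 0.3377366, and α = 0.3377366/1.3377366 ≈ 0.2525.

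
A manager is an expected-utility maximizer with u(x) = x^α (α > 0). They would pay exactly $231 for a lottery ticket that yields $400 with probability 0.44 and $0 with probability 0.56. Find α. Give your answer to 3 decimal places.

Since u(0) = 0, the lottery's EU is 0.44·400^α.
Equating: 231^α = 0.44·400^α, i.e. 0.5775^α = 0.44.
Taking logs: α·ln(231/400) = ln(0.44), so α = -0.820981 / -0.549047 ≈ 1.495.

α ≈ 1.495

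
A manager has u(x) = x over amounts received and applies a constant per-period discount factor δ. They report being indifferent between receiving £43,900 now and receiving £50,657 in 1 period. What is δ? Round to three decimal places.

δ ≈ 0.867

Indifference means u(43900) = δ · u(50657), so δ = u(43900)/u(50657).
With u(x) = x: δ = 43900/50657 = 0.86661.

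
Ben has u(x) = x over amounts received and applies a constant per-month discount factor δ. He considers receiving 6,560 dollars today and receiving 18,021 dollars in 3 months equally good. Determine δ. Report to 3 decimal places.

Indifference means u(6560) = δ^3 · u(18021), so δ^3 = u(6560)/u(18021).
With u(x) = x: δ^3 = 6560/18021 = 0.36402.
So δ = 0.36402^(1/3) ≈ 0.714.

δ ≈ 0.714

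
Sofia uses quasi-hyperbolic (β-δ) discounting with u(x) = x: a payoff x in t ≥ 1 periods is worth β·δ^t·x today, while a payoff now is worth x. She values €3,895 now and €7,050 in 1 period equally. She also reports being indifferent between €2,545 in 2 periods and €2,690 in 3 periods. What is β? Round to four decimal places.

From the later pair, β·δ^2·2545 = β·δ^3·2690; dividing through, δ = 2545/2690 = 0.94610.
Now use the now-vs-future pair: 3895 = β·δ·7050 gives β = 3895/(0.94610·7050) ≈ 0.5840.

β ≈ 0.5840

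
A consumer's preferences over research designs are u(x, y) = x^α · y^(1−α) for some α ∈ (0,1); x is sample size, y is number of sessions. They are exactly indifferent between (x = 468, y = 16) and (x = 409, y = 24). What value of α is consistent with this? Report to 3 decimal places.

α ≈ 0.751

Set the two utilities equal: 468^α·16^(1−α) = 409^α·24^(1−α).
Taking logs: α·ln 468 + (1−α)·ln 16 = α·ln 409 + (1−α)·ln 24, i.e. α·0.134753 = (1−α)·0.405465.
Thus α·(0.540218) = 0.405465, so α = 0.405465/0.540218 ≈ 0.751.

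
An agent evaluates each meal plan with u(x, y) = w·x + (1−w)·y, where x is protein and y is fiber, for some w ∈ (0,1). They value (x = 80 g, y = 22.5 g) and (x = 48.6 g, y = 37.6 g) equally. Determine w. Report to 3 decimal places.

w = 0.325

Indifference: w·80 + (1−w)·22.5 = w·48.6 + (1−w)·37.6.
w·(80−48.6) = (1−w)·(37.6−22.5), i.e. w·31.4 = (1−w)·15.1.
The marginal rate of substitution is 15.1/31.4, so w = 15.1/(31.4+15.1) = 0.325.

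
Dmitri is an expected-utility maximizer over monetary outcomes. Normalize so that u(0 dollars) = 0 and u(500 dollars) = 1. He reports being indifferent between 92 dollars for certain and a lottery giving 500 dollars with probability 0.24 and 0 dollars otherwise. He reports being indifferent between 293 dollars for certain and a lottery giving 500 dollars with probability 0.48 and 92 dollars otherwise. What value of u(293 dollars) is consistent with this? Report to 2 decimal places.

0.60

The first gamble pins u(92 dollars): it must equal 0.24·1 + 0.76·0 = 0.24.
Chaining: u(293 dollars) = 0.48·1.00 + 0.52·0.24 = 0.6048.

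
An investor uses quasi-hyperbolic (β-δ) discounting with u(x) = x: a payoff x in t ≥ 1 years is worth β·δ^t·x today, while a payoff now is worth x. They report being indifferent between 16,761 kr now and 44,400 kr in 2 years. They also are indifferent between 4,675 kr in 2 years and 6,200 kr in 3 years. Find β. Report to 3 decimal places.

β ≈ 0.664

Both payoffs in the second observation are in the future, so β drops out: δ^2·4675 = δ^3·6200 ⇒ δ = 4675/6200 = 0.75403.
Now use the now-vs-future pair: 16761 = β·δ^2·44400 gives β = 16761/(0.56856·44400) ≈ 0.664.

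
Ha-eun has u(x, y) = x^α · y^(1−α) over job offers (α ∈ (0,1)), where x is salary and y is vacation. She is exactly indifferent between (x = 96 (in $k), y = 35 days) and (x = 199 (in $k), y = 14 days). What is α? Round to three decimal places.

Set the two utilities equal: 96^α·35^(1−α) = 199^α·14^(1−α).
(96/199)^α = (14/35)^(1−α); take logs: α·ln(96/199) = (1−α)·ln(14/35), i.e. α·-0.728957 = (1−α)·-0.916291.
With A = -0.728957 and B = -0.916291: α·A = (1−α)·B, so α = B/(A+B) = -0.916291/-1.645248 ≈ 0.557.

α ≈ 0.557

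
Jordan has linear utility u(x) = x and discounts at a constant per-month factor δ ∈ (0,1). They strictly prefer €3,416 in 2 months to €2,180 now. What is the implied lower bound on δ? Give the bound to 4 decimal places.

Comparing present values: 2180 < δ^2·3416.
So δ^2 > 2180/3416 = 0.63817; taking the square root of both positive sides preserves the inequality.
δ > 0.63817^(1/2) = 0.7989.

δ > 0.7989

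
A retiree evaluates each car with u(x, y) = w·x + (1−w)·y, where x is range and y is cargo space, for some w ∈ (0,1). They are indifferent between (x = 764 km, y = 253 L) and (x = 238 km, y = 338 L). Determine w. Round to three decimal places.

u(764,253) = u(238,338) means w·764 + (1−w)·253 = w·238 + (1−w)·338.
w·(764−238) = (1−w)·(338−253), i.e. w·526 = (1−w)·85.
The marginal rate of substitution is 85/526, so w = 85/(526+85) = 0.139.

w = 0.139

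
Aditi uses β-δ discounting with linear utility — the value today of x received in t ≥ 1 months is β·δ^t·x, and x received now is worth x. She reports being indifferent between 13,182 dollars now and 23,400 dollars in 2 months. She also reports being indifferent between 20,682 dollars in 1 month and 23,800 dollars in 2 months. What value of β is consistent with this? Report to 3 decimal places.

Both payoffs in the second observation are in the future, so β drops out: δ^1·20682 = δ^2·23800 ⇒ δ = 20682/23800 = 0.86899.
Substituting δ into 13182 = β·δ^2·23400: β = 13182/(17670.426) ≈ 0.746.

β ≈ 0.746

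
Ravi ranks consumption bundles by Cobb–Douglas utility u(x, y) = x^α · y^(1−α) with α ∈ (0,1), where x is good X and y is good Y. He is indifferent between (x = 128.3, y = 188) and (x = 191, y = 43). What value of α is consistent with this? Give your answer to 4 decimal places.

Indifference: 128.3^α · 188^(1−α) = 191^α · 43^(1−α).
(128.3/191)^α = (43/188)^(1−α); take logs: α·ln(128.3/191) = (1−α)·ln(43/188), i.e. α·-0.3979022 = (1−α)·-1.4752418.
Thus α·(-1.8731440) = -1.4752418, so α = -1.4752418/-1.8731440 ≈ 0.7876.

α ≈ 0.7876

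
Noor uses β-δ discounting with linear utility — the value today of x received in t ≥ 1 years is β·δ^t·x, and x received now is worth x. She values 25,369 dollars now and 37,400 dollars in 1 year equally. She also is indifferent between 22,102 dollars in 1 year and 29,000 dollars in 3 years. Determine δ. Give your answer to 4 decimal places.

δ ≈ 0.8730

The second indifference involves only future payoffs, so β cancels: β·δ^1·22102 = β·δ^3·29000, giving δ^2 = 22102/29000 = 0.76214, so δ = 0.87301.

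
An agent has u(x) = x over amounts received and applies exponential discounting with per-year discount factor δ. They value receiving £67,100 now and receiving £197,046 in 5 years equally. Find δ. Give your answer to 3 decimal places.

δ ≈ 0.806

Indifference means u(67100) = δ^5 · u(197046), so δ^5 = u(67100)/u(197046).
With u(x) = x: δ^5 = 67100/197046 = 0.34053.
Hence δ = (0.34053)^(1/5) = 0.80618.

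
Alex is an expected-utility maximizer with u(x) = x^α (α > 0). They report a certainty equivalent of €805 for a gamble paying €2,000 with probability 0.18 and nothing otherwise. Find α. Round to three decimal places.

α ≈ 1.884

Since u(0) = 0, the lottery's EU is 0.18·2000^α.
Indifference: 805^α = 0.18·2000^α, so (805/2000)^α = 0.18.
Taking logs: α·ln(805/2000) = ln(0.18), so α = -1.714798 / -0.910060 ≈ 1.884.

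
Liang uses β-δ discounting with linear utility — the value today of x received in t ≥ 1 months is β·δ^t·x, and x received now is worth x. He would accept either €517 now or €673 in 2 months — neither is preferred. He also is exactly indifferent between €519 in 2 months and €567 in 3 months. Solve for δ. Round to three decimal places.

Both payoffs in the second observation are in the future, so β drops out: δ^2·519 = δ^3·567 ⇒ δ = 519/567 = 0.91534.

δ ≈ 0.915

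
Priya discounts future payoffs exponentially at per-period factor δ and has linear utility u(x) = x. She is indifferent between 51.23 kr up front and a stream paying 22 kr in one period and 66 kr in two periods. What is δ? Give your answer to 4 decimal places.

δ ≈ 0.7300

Equating present values: 51.23 = 22δ + 66δ².
That is, 66δ² + 22δ − 51.23 = 0, a quadratic in δ.
δ = (−22 + √(22² + 4·66·51.23)) / (2·66) = (−22 + √14008.72) / 132 ≈ 0.7300.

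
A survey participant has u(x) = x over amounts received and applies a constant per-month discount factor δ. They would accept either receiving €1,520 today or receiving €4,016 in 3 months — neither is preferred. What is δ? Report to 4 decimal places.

δ ≈ 0.7234

The payoff in 3 months is discounted by δ^3, so u(1520) = δ^3·u(4016) and δ^3 = u(1520)/u(4016).
With u(x) = x: δ^3 = 1520/4016 = 0.37849.
Taking the cube root: δ = 0.37849^(1/3) ≈ 0.7234.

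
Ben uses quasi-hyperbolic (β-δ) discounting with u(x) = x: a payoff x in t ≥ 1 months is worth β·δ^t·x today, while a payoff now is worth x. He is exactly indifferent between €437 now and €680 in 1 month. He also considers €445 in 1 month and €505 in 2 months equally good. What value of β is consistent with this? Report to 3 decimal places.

From the later pair, β·δ^1·445 = β·δ^2·505; dividing through, δ = 445/505 = 0.88119.
Now use the now-vs-future pair: 437 = β·δ·680 gives β = 437/(0.88119·680) ≈ 0.729.

β ≈ 0.729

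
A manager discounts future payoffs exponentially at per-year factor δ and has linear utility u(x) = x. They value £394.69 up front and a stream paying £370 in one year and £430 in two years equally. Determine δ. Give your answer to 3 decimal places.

δ ≈ 0.620

Present value of the stream is 370·δ + 430·δ². Indifference gives 370δ + 430δ² = 394.69.
So 430δ² + 370δ − 394.69 = 0.
δ = (−370 + √(370² + 4·430·394.69)) / (2·430) = (−370 + √815766.80) / 860 ≈ 0.620.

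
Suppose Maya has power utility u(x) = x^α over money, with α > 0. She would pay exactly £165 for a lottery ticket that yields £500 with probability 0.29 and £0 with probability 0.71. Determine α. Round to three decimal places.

α ≈ 1.117

EU(lottery) = 0.29·500^α + 0.71·0 = 0.29·500^α.
Setting u(165) equal to that: 165^α = 0.29·500^α ⇒ (165/500)^α = 0.29.
α = ln(0.29) / ln(165/500) = -1.237874/-1.108663 ≈ 1.117.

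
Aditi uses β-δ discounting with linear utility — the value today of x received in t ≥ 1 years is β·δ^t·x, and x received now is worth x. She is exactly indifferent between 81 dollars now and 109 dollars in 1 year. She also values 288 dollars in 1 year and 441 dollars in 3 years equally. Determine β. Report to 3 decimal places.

β ≈ 0.920

Both payoffs in the second observation are in the future, so β drops out: δ^1·288 = δ^3·441 ⇒ δ^2 = 288/441 = 0.65306, so δ = 0.80812.
Substituting δ into 81 = β·δ·109: β = 81/(88.085) ≈ 0.920.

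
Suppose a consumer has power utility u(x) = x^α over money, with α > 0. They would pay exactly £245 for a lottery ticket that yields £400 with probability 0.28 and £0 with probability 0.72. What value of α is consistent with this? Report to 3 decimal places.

The lottery's expected utility is 0.28·u(400) + 0.72·u(0) = 0.28·400^α (since u(0) = 0 for α > 0).
Equating: 245^α = 0.28·400^α, i.e. 0.6125^α = 0.28.
Taking logs: α·ln(245/400) = ln(0.28), so α = -1.272966 / -0.490206 ≈ 2.597.

α ≈ 2.597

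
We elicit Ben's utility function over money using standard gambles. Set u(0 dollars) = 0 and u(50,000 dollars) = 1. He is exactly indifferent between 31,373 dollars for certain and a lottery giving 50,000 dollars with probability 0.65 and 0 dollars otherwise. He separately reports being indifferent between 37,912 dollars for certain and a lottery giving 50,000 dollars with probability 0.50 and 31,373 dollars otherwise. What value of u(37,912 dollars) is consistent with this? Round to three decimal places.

0.825

First, u(31,373 dollars) = 0.65·u(50,000 dollars) + 0.35·u(0 dollars) = 0.65.
Then u(37,912 dollars) = 0.50·u(50,000 dollars) + 0.50·u(31,373 dollars) = 0.50·1.00 + 0.50·0.65 = 0.8250.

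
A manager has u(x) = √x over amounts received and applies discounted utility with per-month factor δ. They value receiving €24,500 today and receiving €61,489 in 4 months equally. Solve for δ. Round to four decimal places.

Indifference means u(24500) = δ^4 · u(61489), so δ^4 = u(24500)/u(61489).
Since u(x) = √x, δ^4 = √(24500/61489) = 0.63123.
Hence δ = (0.63123)^(1/4) = 0.891346.

δ ≈ 0.8913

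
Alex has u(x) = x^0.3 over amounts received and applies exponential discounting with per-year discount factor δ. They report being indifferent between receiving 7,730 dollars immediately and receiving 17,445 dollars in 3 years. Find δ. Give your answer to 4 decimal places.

δ ≈ 0.9218

The payoff in 3 years is discounted by δ^3, so u(7730) = δ^3·u(17445) and δ^3 = u(7730)/u(17445).
Since u(x) = x^0.3, δ^3 = (7730/17445)^0.3 = 0.44311^0.3 = 0.78334.
Hence δ = (0.78334)^(1/3) = 0.921830.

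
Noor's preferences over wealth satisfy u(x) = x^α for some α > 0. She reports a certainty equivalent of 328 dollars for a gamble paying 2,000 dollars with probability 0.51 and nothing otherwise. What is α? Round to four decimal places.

α ≈ 0.3724

The lottery's expected utility is 0.51·u(2000) + 0.49·u(0) = 0.51·2000^α (since u(0) = 0 for α > 0).
Indifference: 328^α = 0.51·2000^α, so (328/2000)^α = 0.51.
Take logs: α = ln 0.51 / ln(328/2000) ≈ 0.372448.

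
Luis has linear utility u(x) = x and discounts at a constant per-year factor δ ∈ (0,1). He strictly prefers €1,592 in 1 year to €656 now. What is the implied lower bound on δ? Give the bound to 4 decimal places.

Under u(x) = x this choice says 656 < δ·1592.
So δ > 656/1592 = 0.41206.

δ > 0.4121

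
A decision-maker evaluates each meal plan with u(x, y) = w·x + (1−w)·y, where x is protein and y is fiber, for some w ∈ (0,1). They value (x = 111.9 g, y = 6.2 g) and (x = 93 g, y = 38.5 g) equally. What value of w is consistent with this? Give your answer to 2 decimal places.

w = 0.63

Equating utilities: w·111.9 + (1−w)·6.2 = w·93 + (1−w)·38.5.
Collecting terms: w·18.9 = (1−w)·32.3.
The marginal rate of substitution is 32.3/18.9, so w = 32.3/(18.9+32.3) = 0.63.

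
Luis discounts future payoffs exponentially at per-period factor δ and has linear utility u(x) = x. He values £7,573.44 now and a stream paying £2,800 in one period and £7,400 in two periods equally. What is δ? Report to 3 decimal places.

Equating present values: 7573.44 = 2800δ + 7400δ².
Rearranged: 7400δ² + 2800δ − 7573.44 = 0.
δ = (−2800 + √(2800² + 4·7400·7573.44)) / (2·7400) = (−2800 + √232013824.00) / 14800 ≈ 0.840.

δ ≈ 0.840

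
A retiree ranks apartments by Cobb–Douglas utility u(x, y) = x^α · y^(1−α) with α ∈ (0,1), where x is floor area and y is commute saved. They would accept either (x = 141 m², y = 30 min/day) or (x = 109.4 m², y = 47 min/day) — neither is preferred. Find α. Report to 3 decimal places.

Set the two utilities equal: 141^α·30^(1−α) = 109.4^α·47^(1−α).
(141/109.4)^α = (47/30)^(1−α); take logs: α·ln(141/109.4) = (1−α)·ln(47/30), i.e. α·0.253749 = (1−α)·0.448950.
With A = 0.253749 and B = 0.448950: α·A = (1−α)·B, so α = B/(A+B) = 0.448950/0.702699 ≈ 0.639.

α ≈ 0.639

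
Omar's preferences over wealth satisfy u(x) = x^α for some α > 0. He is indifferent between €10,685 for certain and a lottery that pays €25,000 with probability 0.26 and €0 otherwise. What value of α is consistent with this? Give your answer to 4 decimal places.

α ≈ 1.5847

EU(lottery) = 0.26·25000^α + 0.74·0 = 0.26·25000^α.
Setting u(10685) equal to that: 10685^α = 0.26·25000^α ⇒ (10685/25000)^α = 0.26.
Take logs: α = ln 0.26 / ln(10685/25000) ≈ 1.584727.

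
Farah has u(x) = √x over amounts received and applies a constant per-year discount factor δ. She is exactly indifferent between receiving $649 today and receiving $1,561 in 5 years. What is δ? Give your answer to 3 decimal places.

Indifference means u(649) = δ^5 · u(1561), so δ^5 = u(649)/u(1561).
With u(x) = √x: δ^5 = √649/√1561 = √(649/1561) = 0.64479.
Hence δ = (0.64479)^(1/5) = 0.91598.

δ ≈ 0.916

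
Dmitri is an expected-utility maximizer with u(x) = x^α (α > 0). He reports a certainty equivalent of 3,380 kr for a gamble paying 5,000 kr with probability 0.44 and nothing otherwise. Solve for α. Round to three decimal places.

Since u(0) = 0, the lottery's EU is 0.44·5000^α.
Setting u(3380) equal to that: 3380^α = 0.44·5000^α ⇒ (3380/5000)^α = 0.44.
α = ln(0.44) / ln(3380/5000) = -0.820981/-0.391562 ≈ 2.097.

α ≈ 2.097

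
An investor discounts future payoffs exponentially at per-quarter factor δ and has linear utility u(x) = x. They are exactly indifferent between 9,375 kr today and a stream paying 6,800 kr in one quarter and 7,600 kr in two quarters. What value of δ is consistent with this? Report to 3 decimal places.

δ ≈ 0.750

Equating present values: 9375 = 6800δ + 7600δ².
That is, 7600δ² + 6800δ − 9375 = 0, a quadratic in δ.
δ = (−6800 + √(6800² + 4·7600·9375)) / (2·7600) = (−6800 + √331240000.00) / 15200 ≈ 0.750.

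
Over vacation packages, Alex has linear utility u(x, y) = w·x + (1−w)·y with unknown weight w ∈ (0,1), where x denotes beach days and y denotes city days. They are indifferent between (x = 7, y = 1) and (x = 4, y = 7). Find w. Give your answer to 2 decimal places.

Equating utilities: w·7 + (1−w)·1 = w·4 + (1−w)·7.
Rearranging, 3·w − 6·(1−w) = 0.
The marginal rate of substitution is 6/3, so w = 6/(3+6) = 0.67.

w = 0.67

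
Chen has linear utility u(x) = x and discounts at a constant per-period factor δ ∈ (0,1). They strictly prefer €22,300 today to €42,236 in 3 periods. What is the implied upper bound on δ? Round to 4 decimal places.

δ < 0.8082

The preference means 22300 > δ^3·42236.
Dividing by 42236: δ^3 < 0.52799. Both sides are positive, so the cube root keeps the direction.
δ < (22300/42236)^(1/3) ≈ 0.8082.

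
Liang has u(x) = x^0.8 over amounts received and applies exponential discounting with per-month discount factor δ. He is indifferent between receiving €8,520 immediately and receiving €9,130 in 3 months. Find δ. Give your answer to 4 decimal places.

Indifference means u(8520) = δ^3 · u(9130), so δ^3 = u(8520)/u(9130).
Since u(x) = x^0.8, δ^3 = (8520/9130)^0.8 = 0.93319^0.8 = 0.94618.
Taking the cube root: δ = 0.94618^(1/3) ≈ 0.9817.

δ ≈ 0.9817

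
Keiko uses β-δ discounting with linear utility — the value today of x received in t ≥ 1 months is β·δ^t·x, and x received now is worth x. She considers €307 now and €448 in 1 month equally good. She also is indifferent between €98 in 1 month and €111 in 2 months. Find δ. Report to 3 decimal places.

δ ≈ 0.883

From the later pair, β·δ^1·98 = β·δ^2·111; dividing through, δ = 98/111 = 0.88288.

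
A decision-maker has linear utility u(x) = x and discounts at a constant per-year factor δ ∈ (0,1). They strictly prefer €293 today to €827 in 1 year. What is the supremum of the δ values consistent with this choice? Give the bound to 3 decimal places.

The preference means 293 > δ·827.
Dividing through by 827 gives δ < 0.35429.

δ < 0.354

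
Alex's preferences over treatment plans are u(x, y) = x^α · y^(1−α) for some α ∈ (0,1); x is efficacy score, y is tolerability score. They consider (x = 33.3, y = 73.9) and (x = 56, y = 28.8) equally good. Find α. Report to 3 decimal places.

α ≈ 0.644

The Cobb–Douglas utilities coincide, so 33.3^α·73.9^(1−α) = 56^α·28.8^(1−α).
Taking logs: α·ln 33.3 + (1−α)·ln 73.9 = α·ln 56 + (1−α)·ln 28.8, i.e. α·-0.519794 = (1−α)·-0.942337.
With A = -0.519794 and B = -0.942337: α·A = (1−α)·B, so α = B/(A+B) = -0.942337/-1.462131 ≈ 0.644.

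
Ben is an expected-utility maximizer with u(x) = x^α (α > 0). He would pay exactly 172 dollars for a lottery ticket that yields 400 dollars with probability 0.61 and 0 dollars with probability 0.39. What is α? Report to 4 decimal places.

α ≈ 0.5857

The lottery's expected utility is 0.61·u(400) + 0.39·u(0) = 0.61·400^α (since u(0) = 0 for α > 0).
Indifference: 172^α = 0.61·400^α, so (172/400)^α = 0.61.
α = ln(0.61) / ln(172/400) = -0.4942963/-0.8439701 ≈ 0.5857.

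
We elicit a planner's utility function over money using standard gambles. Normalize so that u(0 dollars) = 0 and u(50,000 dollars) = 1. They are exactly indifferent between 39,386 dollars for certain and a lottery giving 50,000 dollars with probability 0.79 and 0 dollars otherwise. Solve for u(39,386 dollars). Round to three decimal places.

0.790

By the standard-gamble method, u(39,386 dollars) is just the indifference probability on the best outcome: 0.79.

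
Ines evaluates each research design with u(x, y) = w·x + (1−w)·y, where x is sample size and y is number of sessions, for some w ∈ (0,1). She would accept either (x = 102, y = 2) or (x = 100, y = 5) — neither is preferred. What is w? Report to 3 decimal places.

w = 0.600

Equating utilities: w·102 + (1−w)·2 = w·100 + (1−w)·5.
Collecting terms: w·2 = (1−w)·3.
So w/(1−w) = 3/2 = 1.5000, giving w = 3/(2+3) = 0.600.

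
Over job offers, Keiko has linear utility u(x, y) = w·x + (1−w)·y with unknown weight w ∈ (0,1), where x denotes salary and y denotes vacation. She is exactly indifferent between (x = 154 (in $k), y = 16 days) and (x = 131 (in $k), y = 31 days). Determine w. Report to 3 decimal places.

Indifference: w·154 + (1−w)·16 = w·131 + (1−w)·31.
w·(154−131) = (1−w)·(31−16), i.e. w·23 = (1−w)·15.
So w/(1−w) = 15/23 = 0.6522, giving w = 15/(23+15) = 0.395.

w = 0.395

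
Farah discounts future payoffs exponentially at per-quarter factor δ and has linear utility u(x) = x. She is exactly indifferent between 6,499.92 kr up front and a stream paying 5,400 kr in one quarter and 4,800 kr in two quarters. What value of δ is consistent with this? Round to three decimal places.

δ ≈ 0.730

The stream is worth 5400δ + 4800δ² today, so 5400δ + 4800δ² = 6499.92.
That is, 4800δ² + 5400δ − 6499.92 = 0, a quadratic in δ.
The positive root is δ = [−5400 + √(5400² + 4·4800·6499.92)] / (2·4800) = (−5400 + 12408.000)/9600 ≈ 0.730.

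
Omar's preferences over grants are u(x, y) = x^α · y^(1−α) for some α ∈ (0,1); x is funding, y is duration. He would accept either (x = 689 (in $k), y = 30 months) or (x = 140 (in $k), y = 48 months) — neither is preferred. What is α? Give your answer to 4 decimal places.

α ≈ 0.2278

The Cobb–Douglas utilities coincide, so 689^α·30^(1−α) = 140^α·48^(1−α).
Taking logs: α·ln 689 + (1−α)·ln 30 = α·ln 140 + (1−α)·ln 48, i.e. α·1.5935988 = (1−α)·0.4700036.
So α/(1−α) = (0.4700036)/(1.5935988) = 0.2949322, and α = 0.2949322/1.2949322 ≈ 0.2278.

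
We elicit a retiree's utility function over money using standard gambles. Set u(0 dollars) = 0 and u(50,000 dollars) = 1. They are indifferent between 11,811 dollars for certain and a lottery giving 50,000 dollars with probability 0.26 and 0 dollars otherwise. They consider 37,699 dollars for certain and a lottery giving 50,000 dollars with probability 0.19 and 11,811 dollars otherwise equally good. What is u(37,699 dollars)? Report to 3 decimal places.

0.401

From the first indifference, u(11,811 dollars) = 0.26·u(50,000 dollars) + 0.74·u(0 dollars) = 0.26·1 + 0.74·0 = 0.26.
The second indifference gives u(37,699 dollars) = 0.19·u(50,000 dollars) + 0.81·u(11,811 dollars) = 0.19·1.00 + 0.81·0.26 = 0.4006.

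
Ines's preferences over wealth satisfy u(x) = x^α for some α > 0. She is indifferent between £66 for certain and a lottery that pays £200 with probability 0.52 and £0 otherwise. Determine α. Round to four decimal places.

EU(lottery) = 0.52·200^α + 0.48·0 = 0.52·200^α.
Indifference: 66^α = 0.52·200^α, so (66/200)^α = 0.52.
Take logs: α = ln 0.52 / ln(66/200) ≈ 0.589834.

α ≈ 0.5898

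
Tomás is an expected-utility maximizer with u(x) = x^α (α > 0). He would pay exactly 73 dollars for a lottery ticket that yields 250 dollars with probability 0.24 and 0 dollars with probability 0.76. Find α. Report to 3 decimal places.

Since u(0) = 0, the lottery's EU is 0.24·250^α.
Setting u(73) equal to that: 73^α = 0.24·250^α ⇒ (73/250)^α = 0.24.
Take logs: α = ln 0.24 / ln(73/250) ≈ 1.15931.

α ≈ 1.159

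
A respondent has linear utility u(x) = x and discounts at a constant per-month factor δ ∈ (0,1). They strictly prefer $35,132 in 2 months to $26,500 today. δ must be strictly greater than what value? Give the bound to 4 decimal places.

δ > 0.8685

Under u(x) = x this choice says 26500 < δ^2·35132.
Dividing by 35132: δ^2 > 0.75430. Both sides are positive, so the square root keeps the direction.
δ > (26500/35132)^(1/2) ≈ 0.8685.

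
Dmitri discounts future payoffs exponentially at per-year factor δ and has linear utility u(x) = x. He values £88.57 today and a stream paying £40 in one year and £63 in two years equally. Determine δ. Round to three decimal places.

δ ≈ 0.910

Present value of the stream is 40·δ + 63·δ². Indifference gives 40δ + 63δ² = 88.57.
Rearranged: 63δ² + 40δ − 88.57 = 0.
By the quadratic formula (taking the positive root), δ = (−40 + √23919.64) / 126 ≈ 0.910.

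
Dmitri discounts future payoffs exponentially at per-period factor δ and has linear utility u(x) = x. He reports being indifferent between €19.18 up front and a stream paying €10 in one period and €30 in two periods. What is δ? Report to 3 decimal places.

The stream is worth 10δ + 30δ² today, so 10δ + 30δ² = 19.18.
That is, 30δ² + 10δ − 19.18 = 0, a quadratic in δ.
By the quadratic formula (taking the positive root), δ = (−10 + √2401.60) / 60 ≈ 0.650.

δ ≈ 0.650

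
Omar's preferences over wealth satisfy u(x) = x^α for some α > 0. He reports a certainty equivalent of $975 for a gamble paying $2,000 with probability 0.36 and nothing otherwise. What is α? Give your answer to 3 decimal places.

Since u(0) = 0, the lottery's EU is 0.36·2000^α.
Setting u(975) equal to that: 975^α = 0.36·2000^α ⇒ (975/2000)^α = 0.36.
Taking logs: α·ln(975/2000) = ln(0.36), so α = -1.021651 / -0.718465 ≈ 1.422.

α ≈ 1.422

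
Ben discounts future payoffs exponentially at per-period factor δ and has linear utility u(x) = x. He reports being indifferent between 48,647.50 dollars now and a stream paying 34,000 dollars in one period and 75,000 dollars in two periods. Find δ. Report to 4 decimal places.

Equating present values: 48647.50 = 34000δ + 75000δ².
That is, 75000δ² + 34000δ − 48647.50 = 0, a quadratic in δ.
By the quadratic formula (taking the positive root), δ = (−34000 + √15750250000.00) / 150000 ≈ 0.6100.

δ ≈ 0.6100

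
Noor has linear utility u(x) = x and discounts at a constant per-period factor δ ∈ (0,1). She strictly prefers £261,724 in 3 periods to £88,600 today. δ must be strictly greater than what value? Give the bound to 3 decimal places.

δ > 0.697

Comparing present values: 88600 < δ^3·261724.
Dividing by 261724: δ^3 > 0.33852. Both sides are positive, so the cube root keeps the direction.
δ > 0.33852^(1/3) = 0.697.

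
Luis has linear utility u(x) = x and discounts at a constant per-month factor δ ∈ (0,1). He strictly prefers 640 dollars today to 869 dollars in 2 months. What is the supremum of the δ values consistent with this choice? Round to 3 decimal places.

Under u(x) = x this choice says 640 > δ^2·869.
So δ^2 < 640/869 = 0.73648; taking the square root of both positive sides preserves the inequality.
δ < 0.73648^(1/2) = 0.858.

δ < 0.858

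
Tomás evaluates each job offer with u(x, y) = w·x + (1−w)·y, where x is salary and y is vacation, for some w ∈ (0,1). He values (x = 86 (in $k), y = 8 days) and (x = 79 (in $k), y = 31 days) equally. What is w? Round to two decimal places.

u(86,8) = u(79,31) means w·86 + (1−w)·8 = w·79 + (1−w)·31.
w·(86−79) = (1−w)·(31−8), i.e. w·7 = (1−w)·23.
Hence w = 23/(7+23) = 23/30 = 0.77.

w = 0.77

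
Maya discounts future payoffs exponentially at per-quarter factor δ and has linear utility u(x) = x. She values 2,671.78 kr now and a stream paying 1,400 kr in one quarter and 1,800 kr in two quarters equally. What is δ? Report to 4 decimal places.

The stream is worth 1400δ + 1800δ² today, so 1400δ + 1800δ² = 2671.78.
So 1800δ² + 1400δ − 2671.78 = 0.
δ = (−1400 + √(1400² + 4·1800·2671.78)) / (2·1800) = (−1400 + √21196816.00) / 3600 ≈ 0.8900.

δ ≈ 0.8900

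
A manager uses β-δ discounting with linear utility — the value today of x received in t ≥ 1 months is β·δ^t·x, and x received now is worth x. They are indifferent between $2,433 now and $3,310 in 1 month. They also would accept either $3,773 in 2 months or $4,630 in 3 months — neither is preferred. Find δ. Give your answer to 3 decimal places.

The second indifference involves only future payoffs, so β cancels: β·δ^2·3773 = β·δ^3·4630, giving δ = 3773/4630 = 0.81490.

δ ≈ 0.815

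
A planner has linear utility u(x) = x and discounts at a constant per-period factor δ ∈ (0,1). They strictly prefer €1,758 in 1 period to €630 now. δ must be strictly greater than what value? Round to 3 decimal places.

Comparing present values: 630 < δ·1758.
So δ > 630/1758 = 0.35836.

δ > 0.358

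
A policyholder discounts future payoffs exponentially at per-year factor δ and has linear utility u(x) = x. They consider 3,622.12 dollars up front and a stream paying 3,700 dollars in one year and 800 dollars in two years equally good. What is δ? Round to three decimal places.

The stream is worth 3700δ + 800δ² today, so 3700δ + 800δ² = 3622.12.
Rearranged: 800δ² + 3700δ − 3622.12 = 0.
The positive root is δ = [−3700 + √(3700² + 4·800·3622.12)] / (2·800) = (−3700 + 5028.000)/1600 ≈ 0.830.

δ ≈ 0.830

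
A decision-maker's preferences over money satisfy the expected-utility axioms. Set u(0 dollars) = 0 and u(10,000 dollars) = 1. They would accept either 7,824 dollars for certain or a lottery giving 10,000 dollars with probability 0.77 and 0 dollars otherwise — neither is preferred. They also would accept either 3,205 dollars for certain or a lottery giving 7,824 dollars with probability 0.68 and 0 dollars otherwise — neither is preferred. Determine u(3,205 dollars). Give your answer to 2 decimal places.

First, u(7,824 dollars) = 0.77·u(10,000 dollars) + 0.23·u(0 dollars) = 0.77.
Chaining: u(3,205 dollars) = 0.68·0.77 + 0.32·0.00 = 0.5236.

0.52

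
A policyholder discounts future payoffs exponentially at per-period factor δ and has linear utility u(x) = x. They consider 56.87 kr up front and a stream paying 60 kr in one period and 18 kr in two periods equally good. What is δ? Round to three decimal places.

δ ≈ 0.770

Equating present values: 56.87 = 60δ + 18δ².
That is, 18δ² + 60δ − 56.87 = 0, a quadratic in δ.
By the quadratic formula (taking the positive root), δ = (−60 + √7694.64) / 36 ≈ 0.770.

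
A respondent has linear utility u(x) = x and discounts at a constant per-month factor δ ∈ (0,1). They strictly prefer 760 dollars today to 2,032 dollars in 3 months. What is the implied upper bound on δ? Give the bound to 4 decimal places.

The preference means 760 > δ^3·2032.
Dividing by 2032: δ^3 < 0.37402. Both sides are positive, so the cube root keeps the direction.
δ < (760/2032)^(1/3) ≈ 0.7205.

δ < 0.7205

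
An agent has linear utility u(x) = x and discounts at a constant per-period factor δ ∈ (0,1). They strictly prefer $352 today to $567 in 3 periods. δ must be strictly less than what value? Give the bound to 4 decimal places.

Comparing present values: 352 > δ^3·567.
Hence δ^3 < 352/567 = 0.62081, and x ↦ x^(1/3) is increasing on (0,∞).
δ < (352/567)^(1/3) ≈ 0.8531.

δ < 0.8531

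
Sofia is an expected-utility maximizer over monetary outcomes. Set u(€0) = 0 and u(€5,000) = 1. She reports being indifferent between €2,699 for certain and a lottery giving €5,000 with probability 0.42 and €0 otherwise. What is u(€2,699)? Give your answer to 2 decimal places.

By the standard-gamble method, u(€2,699) is just the indifference probability on the best outcome: 0.42.

0.42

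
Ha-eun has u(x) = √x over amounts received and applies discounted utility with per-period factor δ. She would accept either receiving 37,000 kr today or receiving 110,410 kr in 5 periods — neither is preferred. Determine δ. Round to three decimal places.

δ ≈ 0.896

Indifference means u(37000) = δ^5 · u(110410), so δ^5 = u(37000)/u(110410).
With u(x) = √x: δ^5 = √37000/√110410 = √(37000/110410) = 0.57889.
So δ = 0.57889^(1/5) ≈ 0.896.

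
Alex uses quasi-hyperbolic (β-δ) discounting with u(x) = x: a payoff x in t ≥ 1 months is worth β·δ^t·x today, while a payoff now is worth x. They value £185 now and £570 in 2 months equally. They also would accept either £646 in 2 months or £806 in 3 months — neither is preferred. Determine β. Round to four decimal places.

The second indifference involves only future payoffs, so β cancels: β·δ^2·646 = β·δ^3·806, giving δ = 646/806 = 0.80149.
Substituting δ into 185 = β·δ^2·570: β = 185/(366.159) ≈ 0.5052.

β ≈ 0.5052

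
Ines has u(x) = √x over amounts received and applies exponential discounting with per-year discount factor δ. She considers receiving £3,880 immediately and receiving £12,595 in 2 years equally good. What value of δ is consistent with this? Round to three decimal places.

δ ≈ 0.745

Equating discounted utilities: u(3880) = δ^2·u(12595) ⇒ δ^2 = u(3880)/u(12595).
With u(x) = √x: δ^2 = √3880/√12595 = √(3880/12595) = 0.55503.
So δ = 0.55503^(1/2) ≈ 0.745.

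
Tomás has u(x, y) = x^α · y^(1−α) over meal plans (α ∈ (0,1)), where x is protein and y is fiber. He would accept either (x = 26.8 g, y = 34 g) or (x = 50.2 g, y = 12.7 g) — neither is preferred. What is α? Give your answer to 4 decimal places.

α ≈ 0.6108

Indifference: 26.8^α · 34^(1−α) = 50.2^α · 12.7^(1−α).
Taking logs: α·ln 26.8 + (1−α)·ln 34 = α·ln 50.2 + (1−α)·ln 12.7, i.e. α·-0.6276131 = (1−α)·-0.9847585.
So α/(1−α) = (-0.9847585)/(-0.6276131) = 1.5690535, and α = 1.5690535/2.5690535 ≈ 0.6108.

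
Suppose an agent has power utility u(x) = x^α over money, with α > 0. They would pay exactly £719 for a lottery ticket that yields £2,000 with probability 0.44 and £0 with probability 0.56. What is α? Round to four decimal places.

Since u(0) = 0, the lottery's EU is 0.44·2000^α.
Indifference: 719^α = 0.44·2000^α, so (719/2000)^α = 0.44.
α = ln(0.44) / ln(719/2000) = -0.8209806/-1.0230411 ≈ 0.8025.

α ≈ 0.8025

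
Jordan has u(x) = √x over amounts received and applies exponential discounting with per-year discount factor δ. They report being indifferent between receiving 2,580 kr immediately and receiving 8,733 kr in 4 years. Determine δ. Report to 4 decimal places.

The payoff in 4 years is discounted by δ^4, so u(2580) = δ^4·u(8733) and δ^4 = u(2580)/u(8733).
Since u(x) = √x, δ^4 = √(2580/8733) = 0.54354.
So δ = 0.54354^(1/4) ≈ 0.8586.

δ ≈ 0.8586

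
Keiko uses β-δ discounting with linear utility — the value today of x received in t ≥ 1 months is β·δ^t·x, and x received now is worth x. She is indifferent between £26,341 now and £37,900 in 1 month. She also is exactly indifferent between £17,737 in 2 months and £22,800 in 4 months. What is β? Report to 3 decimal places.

Both payoffs in the second observation are in the future, so β drops out: δ^2·17737 = δ^4·22800 ⇒ δ^2 = 17737/22800 = 0.77794, so δ = 0.88201.
The first indifference: 26341 = β·δ·37900, so β = 26341/(δ·37900) = 26341/(0.88201·37900) ≈ 0.788.

β ≈ 0.788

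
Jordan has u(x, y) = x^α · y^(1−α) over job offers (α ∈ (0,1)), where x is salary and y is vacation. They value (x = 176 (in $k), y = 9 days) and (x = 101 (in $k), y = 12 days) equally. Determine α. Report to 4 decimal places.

Set the two utilities equal: 176^α·9^(1−α) = 101^α·12^(1−α).
Rearrange to (176/101)^α = (12/9)^(1−α) and take logs: α·0.5553635 = (1−α)·0.2876821.
Thus α·(0.8430456) = 0.2876821, so α = 0.2876821/0.8430456 ≈ 0.3412.

α ≈ 0.3412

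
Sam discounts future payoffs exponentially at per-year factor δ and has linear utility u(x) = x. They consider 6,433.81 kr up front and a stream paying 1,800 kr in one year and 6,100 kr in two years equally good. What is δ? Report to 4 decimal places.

δ ≈ 0.8900

Equating present values: 6433.81 = 1800δ + 6100δ².
That is, 6100δ² + 1800δ − 6433.81 = 0, a quadratic in δ.
The positive root is δ = [−1800 + √(1800² + 4·6100·6433.81)] / (2·6100) = (−1800 + 12658.000)/12200 ≈ 0.8900.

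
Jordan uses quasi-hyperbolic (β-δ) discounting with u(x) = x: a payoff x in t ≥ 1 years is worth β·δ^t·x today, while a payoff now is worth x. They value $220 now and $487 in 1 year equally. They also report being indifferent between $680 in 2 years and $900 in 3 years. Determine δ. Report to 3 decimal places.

The second indifference involves only future payoffs, so β cancels: β·δ^2·680 = β·δ^3·900, giving δ = 680/900 = 0.75556.

δ ≈ 0.756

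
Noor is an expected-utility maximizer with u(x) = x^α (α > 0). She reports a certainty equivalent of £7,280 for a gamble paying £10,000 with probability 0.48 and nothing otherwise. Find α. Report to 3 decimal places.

The lottery's expected utility is 0.48·u(10000) + 0.52·u(0) = 0.48·10000^α (since u(0) = 0 for α > 0).
Setting u(7280) equal to that: 7280^α = 0.48·10000^α ⇒ (7280/10000)^α = 0.48.
α = ln(0.48) / ln(7280/10000) = -0.733969/-0.317454 ≈ 2.312.

α ≈ 2.312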